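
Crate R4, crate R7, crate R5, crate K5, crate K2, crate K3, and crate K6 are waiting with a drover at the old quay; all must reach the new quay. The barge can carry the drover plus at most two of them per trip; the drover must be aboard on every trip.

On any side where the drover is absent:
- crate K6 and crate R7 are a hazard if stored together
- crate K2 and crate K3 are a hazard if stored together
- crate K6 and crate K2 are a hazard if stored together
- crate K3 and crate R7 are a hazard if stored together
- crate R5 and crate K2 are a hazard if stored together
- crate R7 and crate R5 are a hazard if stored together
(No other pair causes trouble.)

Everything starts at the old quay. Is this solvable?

Yes

1. Drover goes to the new quay with crate K2 and crate R7.  [the old quay: crate K3, crate K5, crate K6, crate R4, crate R5 | the new quay: crate K2, crate R7]
2. Drover goes back to the old quay alone.  [the old quay: crate K3, crate K5, crate K6, crate R4, crate R5 | the new quay: crate K2, crate R7]
3. Drover goes to the new quay with crate R4.  [the old quay: crate K3, crate K5, crate K6, crate R5 | the new quay: crate K2, crate R4, crate R7]
4. Drover goes back to the old quay alone.  [the old quay: crate K3, crate K5, crate K6, crate R5 | the new quay: crate K2, crate R4, crate R7]
5. Drover goes to the new quay with crate K5 and crate R5.  [the old quay: crate K3, crate K6 | the new quay: crate K2, crate K5, crate R4, crate R5, crate R7]
6. Drover goes back to the old quay with crate K2 and crate R7.  [the old quay: crate K2, crate K3, crate K6, crate R7 | the new quay: crate K5, crate R4, crate R5]
7. Drover goes to the new quay with crate K3 and crate K6.  [the old quay: crate K2, crate R7 | the new quay: crate K3, crate K5, crate K6, crate R4, crate R5]
8. Drover goes back to the old quay alone.  [the old quay: crate K2, crate R7 | the new quay: crate K3, crate K5, crate K6, crate R4, crate R5]
9. Drover goes to the new quay with crate K2 and crate R7.  [the old quay: — | the new quay: crate K2, crate K3, crate K5, crate K6, crate R4, crate R5, crate R7]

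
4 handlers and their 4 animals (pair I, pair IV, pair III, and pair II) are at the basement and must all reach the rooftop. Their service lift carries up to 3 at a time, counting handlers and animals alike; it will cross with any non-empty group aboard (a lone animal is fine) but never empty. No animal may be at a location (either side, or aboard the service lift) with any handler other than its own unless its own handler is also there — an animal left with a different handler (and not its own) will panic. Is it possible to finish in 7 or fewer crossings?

Counting alone: each trip to the rooftop takes at most 3 across and each return brings at least 1 back, so after t trips out (and t−1 returns) at most 3t − (t−1) of the 8 are across; that first reaches 8 at t = 4, so at least 7 crossings are needed.
The safety rule pushes this higher. Following every safe sequence of crossings, the most of the 8 that can be at the rooftop as the service lift arrives there on crossing 7 is 7 — never all 8.
So the move cannot be finished within 7 crossings. (The shortest complete plan takes 9:)
1. animal I and handler I cross → the rooftop.
2. handler I crosses ← the basement.
3. animal IV, handler I, and handler IV cross → the rooftop.
4. animal I and handler I cross ← the basement.
5. handler I, handler II, and handler III cross → the rooftop.
6. animal IV crosses ← the basement.
7. animal I and animal IV cross → the rooftop.
8. animal I crosses ← the basement.
9. animal I, animal II, and animal III cross → the rooftop.

No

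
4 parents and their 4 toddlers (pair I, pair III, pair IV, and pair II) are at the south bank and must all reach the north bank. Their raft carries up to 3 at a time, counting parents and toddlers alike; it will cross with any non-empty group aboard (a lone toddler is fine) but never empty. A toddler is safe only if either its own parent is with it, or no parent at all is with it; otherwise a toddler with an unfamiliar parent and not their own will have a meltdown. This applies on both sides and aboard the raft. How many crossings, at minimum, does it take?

Counting alone: each trip to the north bank takes at most 3 across and each return brings at least 1 back, so after t trips out (and t−1 returns) at most 3t − (t−1) of the 8 are across; that first reaches 8 at t = 4, so at least 7 crossings are needed.
The safety rule pushes this higher. Following every safe sequence of crossings, the most of the 8 that can be at the north bank as the raft arrives there on crossing 7 is 7 — never all 8.
So no plan with fewer than 9 crossings exists, and this one achieves 9:
1. parent I and toddler I cross → the north bank.
2. parent I crosses ← the south bank.
3. parent I, parent III, and toddler III cross → the north bank.
4. parent I and toddler I cross ← the south bank.
5. parent I, parent II, and parent IV cross → the north bank.
6. toddler III crosses ← the south bank.
7. toddler I and toddler III cross → the north bank.
8. toddler I crosses ← the south bank.
9. toddler I, toddler II, and toddler IV cross → the north bank.

9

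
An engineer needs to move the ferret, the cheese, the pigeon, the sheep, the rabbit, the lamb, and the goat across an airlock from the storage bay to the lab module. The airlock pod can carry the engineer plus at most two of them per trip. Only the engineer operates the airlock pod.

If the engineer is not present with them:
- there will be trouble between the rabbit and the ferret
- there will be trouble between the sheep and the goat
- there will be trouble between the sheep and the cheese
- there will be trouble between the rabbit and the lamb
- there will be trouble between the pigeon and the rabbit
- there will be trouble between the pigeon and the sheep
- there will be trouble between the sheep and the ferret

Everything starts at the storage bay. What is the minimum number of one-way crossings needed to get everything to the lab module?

Counting alone: the engineer can take at most 2 across per trip to the lab module, so moving all 7 needs at least 4 loaded trips out, with a return between consecutive ones — at least 7 crossings.
The safety rule pushes this higher. Following every safe sequence of crossings, the most of the 7 that can be at the lab module as the airlock pod arrives there on crossing 7 is 6 — never all 7.
So no plan with fewer than 9 crossings exists, and this one achieves 9:
1. Engineer goes to the lab module with the rabbit and the sheep.  [the storage bay: the cheese, the ferret, the goat, the lamb, the pigeon | the lab module: the rabbit, the sheep]
2. Engineer goes back to the storage bay alone.  [the storage bay: the cheese, the ferret, the goat, the lamb, the pigeon | the lab module: the rabbit, the sheep]
3. Engineer goes to the lab module with the lamb.  [the storage bay: the cheese, the ferret, the goat, the pigeon | the lab module: the lamb, the rabbit, the sheep]
4. Engineer goes back to the storage bay with the rabbit.  [the storage bay: the cheese, the ferret, the goat, the pigeon, the rabbit | the lab module: the lamb, the sheep]
5. Engineer goes to the lab module with the ferret and the pigeon.  [the storage bay: the cheese, the goat, the rabbit | the lab module: the ferret, the lamb, the pigeon, the sheep]
6. Engineer goes back to the storage bay with the sheep.  [the storage bay: the cheese, the goat, the rabbit, the sheep | the lab module: the ferret, the lamb, the pigeon]
7. Engineer goes to the lab module with the cheese and the goat.  [the storage bay: the rabbit, the sheep | the lab module: the cheese, the ferret, the goat, the lamb, the pigeon]
8. Engineer goes back to the storage bay alone.  [the storage bay: the rabbit, the sheep | the lab module: the cheese, the ferret, the goat, the lamb, the pigeon]
9. Engineer goes to the lab module with the rabbit and the sheep.  [the storage bay: — | the lab module: the cheese, the ferret, the goat, the lamb, the pigeon, the rabbit, the sheep]

9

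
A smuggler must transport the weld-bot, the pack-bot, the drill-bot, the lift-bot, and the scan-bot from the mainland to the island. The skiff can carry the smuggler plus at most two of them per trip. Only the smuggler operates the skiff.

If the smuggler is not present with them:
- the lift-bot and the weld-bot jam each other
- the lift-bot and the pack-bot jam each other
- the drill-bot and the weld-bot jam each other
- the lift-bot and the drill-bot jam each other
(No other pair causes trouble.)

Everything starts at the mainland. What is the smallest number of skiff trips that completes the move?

Counting alone: the smuggler can take at most 2 across per trip to the island, so moving all 5 needs at least 3 loaded trips out, with a return between consecutive ones — at least 5 crossings.
The safety rule pushes this higher. Following every safe sequence of crossings, the most of the 5 that can be at the island as the skiff arrives there on crossing 5 is 4 — never all 5.
So no plan with fewer than 7 crossings exists, and this one achieves 7:
1. Smuggler goes to the island with the lift-bot and the weld-bot.
2. Smuggler goes back to the mainland with the weld-bot.
3. Smuggler goes to the island with the pack-bot and the weld-bot.
4. Smuggler goes back to the mainland with the lift-bot.
5. Smuggler goes to the island with the drill-bot and the scan-bot.
6. Smuggler goes back to the mainland with the weld-bot.
7. Smuggler goes to the island with the lift-bot and the weld-bot.

7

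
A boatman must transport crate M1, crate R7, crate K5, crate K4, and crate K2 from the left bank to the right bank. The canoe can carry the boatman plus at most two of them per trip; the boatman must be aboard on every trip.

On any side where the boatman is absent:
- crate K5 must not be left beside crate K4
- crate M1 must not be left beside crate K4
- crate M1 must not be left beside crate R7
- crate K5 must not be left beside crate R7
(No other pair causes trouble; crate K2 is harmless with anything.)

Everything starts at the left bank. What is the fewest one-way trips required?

Counting alone: the boatman can take at most 2 across per trip to the right bank, so moving all 5 needs at least 3 loaded trips out, with a return between consecutive ones — at least 5 crossings.
The plan below uses exactly 5 crossings, so it is optimal:
1. Boatman goes to the right bank with crate K5 and crate M1.  [the left bank: crate K2, crate K4, crate R7 | the right bank: crate K5, crate M1]
2. Boatman goes back to the left bank alone.  [the left bank: crate K2, crate K4, crate R7 | the right bank: crate K5, crate M1]
3. Boatman goes to the right bank with crate K2.  [the left bank: crate K4, crate R7 | the right bank: crate K2, crate K5, crate M1]
4. Boatman goes back to the left bank alone.  [the left bank: crate K4, crate R7 | the right bank: crate K2, crate K5, crate M1]
5. Boatman goes to the right bank with crate K4 and crate R7.  [the left bank: — | the right bank: crate K2, crate K4, crate K5, crate M1, crate R7]

5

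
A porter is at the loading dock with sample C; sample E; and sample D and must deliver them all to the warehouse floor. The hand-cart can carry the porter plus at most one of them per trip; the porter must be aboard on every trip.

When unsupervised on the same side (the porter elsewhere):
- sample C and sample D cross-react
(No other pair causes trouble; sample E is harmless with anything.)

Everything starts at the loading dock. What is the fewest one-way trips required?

5

Counting alone: the porter can take at most 1 across per trip to the warehouse floor, so moving all 3 needs at least 3 loaded trips out, with a return between consecutive ones — at least 5 crossings.
The plan below uses exactly 5 crossings, so it is optimal:
1. Porter goes to the warehouse floor with sample C.
2. Porter goes back to the loading dock alone.
3. Porter goes to the warehouse floor with sample E.
4. Porter goes back to the loading dock alone.
5. Porter goes to the warehouse floor with sample D.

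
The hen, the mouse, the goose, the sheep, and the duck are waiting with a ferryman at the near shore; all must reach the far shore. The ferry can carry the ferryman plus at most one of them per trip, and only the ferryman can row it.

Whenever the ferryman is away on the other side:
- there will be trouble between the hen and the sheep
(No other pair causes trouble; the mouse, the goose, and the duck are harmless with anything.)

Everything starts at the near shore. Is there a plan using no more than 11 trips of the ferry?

Yes

Yes — this plan uses 9 crossings (≤ 11):
1. Ferryman goes to the far shore with the hen.
2. Ferryman goes back to the near shore alone.
3. Ferryman goes to the far shore with the mouse.
4. Ferryman goes back to the near shore alone.
5. Ferryman goes to the far shore with the goose.
6. Ferryman goes back to the near shore alone.
7. Ferryman goes to the far shore with the duck.
8. Ferryman goes back to the near shore alone.
9. Ferryman goes to the far shore with the sheep.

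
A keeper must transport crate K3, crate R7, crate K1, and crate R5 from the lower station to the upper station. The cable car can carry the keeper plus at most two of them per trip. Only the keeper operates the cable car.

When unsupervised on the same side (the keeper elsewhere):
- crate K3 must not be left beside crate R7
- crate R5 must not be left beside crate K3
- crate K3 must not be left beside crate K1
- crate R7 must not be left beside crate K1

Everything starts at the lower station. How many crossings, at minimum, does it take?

5

Counting alone: the keeper can take at most 2 across per trip to the upper station, so moving all 4 needs at least 2 loaded trips out, with a return between consecutive ones — at least 3 crossings.
The safety rule pushes this higher. Following every safe sequence of crossings, the most of the 4 that can be at the upper station as the cable car arrives there on crossing 3 is 3 — never all 4.
So no plan with fewer than 5 crossings exists, and this one achieves 5:
1. Keeper goes to the upper station with crate K3 and crate R7.  [the lower station: crate K1, crate R5 | the upper station: crate K3, crate R7]
2. Keeper goes back to the lower station with crate K3.  [the lower station: crate K1, crate K3, crate R5 | the upper station: crate R7]
3. Keeper goes to the upper station with crate K3 and crate R5.  [the lower station: crate K1 | the upper station: crate K3, crate R5, crate R7]
4. Keeper goes back to the lower station with crate K3.  [the lower station: crate K1, crate K3 | the upper station: crate R5, crate R7]
5. Keeper goes to the upper station with crate K1 and crate K3.  [the lower station: — | the upper station: crate K1, crate K3, crate R5, crate R7]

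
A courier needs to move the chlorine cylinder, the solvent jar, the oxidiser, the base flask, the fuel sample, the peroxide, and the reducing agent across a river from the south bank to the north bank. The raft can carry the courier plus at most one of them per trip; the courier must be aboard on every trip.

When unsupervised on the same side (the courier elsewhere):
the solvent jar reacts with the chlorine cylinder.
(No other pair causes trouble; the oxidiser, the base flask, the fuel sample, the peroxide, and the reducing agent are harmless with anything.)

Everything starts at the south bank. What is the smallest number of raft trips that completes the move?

13

Counting alone: the courier can take at most 1 across per trip to the north bank, so moving all 7 needs at least 7 loaded trips out, with a return between consecutive ones — at least 13 crossings.
The plan below uses exactly 13 crossings, so it is optimal:
1. Courier goes to the north bank with the chlorine cylinder.
2. Courier goes back to the south bank alone.
3. Courier goes to the north bank with the oxidiser.
4. Courier goes back to the south bank alone.
5. Courier goes to the north bank with the base flask.
6. Courier goes back to the south bank alone.
7. Courier goes to the north bank with the fuel sample.
8. Courier goes back to the south bank alone.
9. Courier goes to the north bank with the peroxide.
10. Courier goes back to the south bank alone.
11. Courier goes to the north bank with the reducing agent.
12. Courier goes back to the south bank alone.
13. Courier goes to the north bank with the solvent jar.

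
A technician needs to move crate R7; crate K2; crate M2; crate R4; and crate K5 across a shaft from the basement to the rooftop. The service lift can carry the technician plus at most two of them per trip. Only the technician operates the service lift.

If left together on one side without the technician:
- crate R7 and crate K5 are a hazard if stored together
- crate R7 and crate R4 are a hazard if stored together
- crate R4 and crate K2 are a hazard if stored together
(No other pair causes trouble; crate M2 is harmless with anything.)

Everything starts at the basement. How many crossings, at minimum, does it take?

Counting alone: the technician can take at most 2 across per trip to the rooftop, so moving all 5 needs at least 3 loaded trips out, with a return between consecutive ones — at least 5 crossings.
The plan below uses exactly 5 crossings, so it is optimal:
1. Technician goes to the rooftop with crate K2 and crate R7.  [the basement: crate K5, crate M2, crate R4 | the rooftop: crate K2, crate R7]
2. Technician goes back to the basement alone.  [the basement: crate K5, crate M2, crate R4 | the rooftop: crate K2, crate R7]
3. Technician goes to the rooftop with crate M2.  [the basement: crate K5, crate R4 | the rooftop: crate K2, crate M2, crate R7]
4. Technician goes back to the basement alone.  [the basement: crate K5, crate R4 | the rooftop: crate K2, crate M2, crate R7]
5. Technician goes to the rooftop with crate K5 and crate R4.  [the basement: — | the rooftop: crate K2, crate K5, crate M2, crate R4, crate R7]

5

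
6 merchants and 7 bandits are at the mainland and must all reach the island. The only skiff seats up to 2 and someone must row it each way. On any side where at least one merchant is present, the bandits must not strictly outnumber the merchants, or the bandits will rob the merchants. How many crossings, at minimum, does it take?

The bandits already outnumber the merchants at the mainland before anyone moves, so the starting position itself is disallowed.

impossible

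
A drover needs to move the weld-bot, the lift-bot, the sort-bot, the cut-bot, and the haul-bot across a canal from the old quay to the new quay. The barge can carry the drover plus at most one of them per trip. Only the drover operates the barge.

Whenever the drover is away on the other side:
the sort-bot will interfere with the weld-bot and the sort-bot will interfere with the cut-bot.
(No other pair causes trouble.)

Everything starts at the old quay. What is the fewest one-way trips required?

Counting alone: the drover can take at most 1 across per trip to the new quay, so moving all 5 needs at least 5 loaded trips out, with a return between consecutive ones — at least 9 crossings.
The safety rule pushes this higher. Following every safe sequence of crossings, the most of the 5 that can be at the new quay as the barge arrives there on crossing 9 is 4 — never all 5.
So no plan with fewer than 11 crossings exists, and this one achieves 11:
1. Drover goes to the new quay with the sort-bot.
2. Drover goes back to the old quay alone.
3. Drover goes to the new quay with the weld-bot.
4. Drover goes back to the old quay with the sort-bot.
5. Drover goes to the new quay with the cut-bot.
6. Drover goes back to the old quay alone.
7. Drover goes to the new quay with the lift-bot.
8. Drover goes back to the old quay alone.
9. Drover goes to the new quay with the haul-bot.
10. Drover goes back to the old quay alone.
11. Drover goes to the new quay with the sort-bot.

11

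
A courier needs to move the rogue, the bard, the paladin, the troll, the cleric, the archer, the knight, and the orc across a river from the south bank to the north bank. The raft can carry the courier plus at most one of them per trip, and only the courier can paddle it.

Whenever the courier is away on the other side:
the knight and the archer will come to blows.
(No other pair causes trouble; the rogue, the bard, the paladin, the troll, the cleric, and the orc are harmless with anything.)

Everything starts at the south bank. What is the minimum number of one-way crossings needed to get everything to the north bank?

Counting alone: the courier can take at most 1 across per trip to the north bank, so moving all 8 needs at least 8 loaded trips out, with a return between consecutive ones — at least 15 crossings.
The plan below uses exactly 15 crossings, so it is optimal:
1. Courier goes to the north bank with the archer.
2. Courier goes back to the south bank alone.
3. Courier goes to the north bank with the rogue.
4. Courier goes back to the south bank alone.
5. Courier goes to the north bank with the bard.
6. Courier goes back to the south bank alone.
7. Courier goes to the north bank with the paladin.
8. Courier goes back to the south bank alone.
9. Courier goes to the north bank with the troll.
10. Courier goes back to the south bank alone.
11. Courier goes to the north bank with the cleric.
12. Courier goes back to the south bank alone.
13. Courier goes to the north bank with the orc.
14. Courier goes back to the south bank alone.
15. Courier goes to the north bank with the knight.

15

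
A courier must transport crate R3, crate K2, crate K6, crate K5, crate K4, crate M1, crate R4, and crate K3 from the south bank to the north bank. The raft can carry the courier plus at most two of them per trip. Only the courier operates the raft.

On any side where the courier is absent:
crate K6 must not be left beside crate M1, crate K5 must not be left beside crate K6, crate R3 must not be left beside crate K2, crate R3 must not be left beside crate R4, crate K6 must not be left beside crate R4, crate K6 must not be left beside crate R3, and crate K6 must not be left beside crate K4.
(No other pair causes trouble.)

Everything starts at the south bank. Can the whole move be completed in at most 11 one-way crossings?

Counting alone: the courier can take at most 2 across per trip to the north bank, so moving all 8 needs at least 4 loaded trips out, with a return between consecutive ones — at least 7 crossings.
The safety rule pushes this higher. Following every safe sequence of crossings, the most of the 8 that can be at the north bank as the raft arrives there on crossings 7, 9, 11 is 5, 6, 7 respectively — never all 8.
So the move cannot be finished within 11 crossings. (The shortest complete plan takes 13:)
1. Courier goes to the north bank with crate K6 and crate R3.  [the south bank: crate K2, crate K3, crate K4, crate K5, crate M1, crate R4 | the north bank: crate K6, crate R3]
2. Courier goes back to the south bank with crate R3.  [the south bank: crate K2, crate K3, crate K4, crate K5, crate M1, crate R3, crate R4 | the north bank: crate K6]
3. Courier goes to the north bank with crate K2 and crate R3.  [the south bank: crate K3, crate K4, crate K5, crate M1, crate R4 | the north bank: crate K2, crate K6, crate R3]
4. Courier goes back to the south bank with crate R3.  [the south bank: crate K3, crate K4, crate K5, crate M1, crate R3, crate R4 | the north bank: crate K2, crate K6]
5. Courier goes to the north bank with crate K3 and crate R3.  [the south bank: crate K4, crate K5, crate M1, crate R4 | the north bank: crate K2, crate K3, crate K6, crate R3]
6. Courier goes back to the south bank with crate R3.  [the south bank: crate K4, crate K5, crate M1, crate R3, crate R4 | the north bank: crate K2, crate K3, crate K6]
7. Courier goes to the north bank with crate K5 and crate R4.  [the south bank: crate K4, crate M1, crate R3 | the north bank: crate K2, crate K3, crate K5, crate K6, crate R4]
8. Courier goes back to the south bank with crate K6.  [the south bank: crate K4, crate K6, crate M1, crate R3 | the north bank: crate K2, crate K3, crate K5, crate R4]
9. Courier goes to the north bank with crate K4 and crate K6.  [the south bank: crate M1, crate R3 | the north bank: crate K2, crate K3, crate K4, crate K5, crate K6, crate R4]
10. Courier goes back to the south bank with crate K6.  [the south bank: crate K6, crate M1, crate R3 | the north bank: crate K2, crate K3, crate K4, crate K5, crate R4]
11. Courier goes to the north bank with crate M1 and crate R3.  [the south bank: crate K6 | the north bank: crate K2, crate K3, crate K4, crate K5, crate M1, crate R3, crate R4]
12. Courier goes back to the south bank with crate R3.  [the south bank: crate K6, crate R3 | the north bank: crate K2, crate K3, crate K4, crate K5, crate M1, crate R4]
13. Courier goes to the north bank with crate K6 and crate R3.  [the south bank: — | the north bank: crate K2, crate K3, crate K4, crate K5, crate K6, crate M1, crate R3, crate R4]

No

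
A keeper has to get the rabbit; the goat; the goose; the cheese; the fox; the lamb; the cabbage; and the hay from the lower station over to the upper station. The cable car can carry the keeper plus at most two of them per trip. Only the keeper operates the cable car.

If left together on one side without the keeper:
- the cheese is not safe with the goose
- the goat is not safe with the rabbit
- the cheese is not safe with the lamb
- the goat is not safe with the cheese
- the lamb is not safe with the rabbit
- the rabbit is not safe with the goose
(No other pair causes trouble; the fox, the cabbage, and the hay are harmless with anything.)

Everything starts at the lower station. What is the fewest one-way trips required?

Counting alone: the keeper can take at most 2 across per trip to the upper station, so moving all 8 needs at least 4 loaded trips out, with a return between consecutive ones — at least 7 crossings.
The safety rule pushes this higher. Following every safe sequence of crossings, the most of the 8 that can be at the upper station as the cable car arrives there on crossing 7 is 7 — never all 8.
So no plan with fewer than 9 crossings exists, and this one achieves 9:
1. Keeper goes to the upper station with the cheese and the rabbit.  [the lower station: the cabbage, the fox, the goat, the goose, the hay, the lamb | the upper station: the cheese, the rabbit]
2. Keeper goes back to the lower station alone.  [the lower station: the cabbage, the fox, the goat, the goose, the hay, the lamb | the upper station: the cheese, the rabbit]
3. Keeper goes to the upper station with the goat and the goose.  [the lower station: the cabbage, the fox, the hay, the lamb | the upper station: the cheese, the goat, the goose, the rabbit]
4. Keeper goes back to the lower station with the cheese and the rabbit.  [the lower station: the cabbage, the cheese, the fox, the hay, the lamb, the rabbit | the upper station: the goat, the goose]
5. Keeper goes to the upper station with the fox and the lamb.  [the lower station: the cabbage, the cheese, the hay, the rabbit | the upper station: the fox, the goat, the goose, the lamb]
6. Keeper goes back to the lower station alone.  [the lower station: the cabbage, the cheese, the hay, the rabbit | the upper station: the fox, the goat, the goose, the lamb]
7. Keeper goes to the upper station with the cabbage and the hay.  [the lower station: the cheese, the rabbit | the upper station: the cabbage, the fox, the goat, the goose, the hay, the lamb]
8. Keeper goes back to the lower station alone.  [the lower station: the cheese, the rabbit | the upper station: the cabbage, the fox, the goat, the goose, the hay, the lamb]
9. Keeper goes to the upper station with the cheese and the rabbit.  [the lower station: — | the upper station: the cabbage, the cheese, the fox, the goat, the goose, the hay, the lamb, the rabbit]

9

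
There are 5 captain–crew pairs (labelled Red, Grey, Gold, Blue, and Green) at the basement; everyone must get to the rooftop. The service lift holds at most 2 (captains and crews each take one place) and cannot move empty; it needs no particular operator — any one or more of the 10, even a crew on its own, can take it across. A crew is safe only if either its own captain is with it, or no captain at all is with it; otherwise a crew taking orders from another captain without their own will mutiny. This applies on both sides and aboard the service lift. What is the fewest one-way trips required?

impossible

Following every safe sequence of crossings from the start, the most of the 10 that can be at the rooftop as the service lift arrives there on crossings 1, 3, 5, 7 is 2, 3, 4, 5 respectively; the best ever achieved is 5 of 10.
From crossing 9 on, no configuration arises that was not already reachable earlier: only 82 distinct safe configurations (who is on which side, and where the service lift is) can ever be reached, none of them has everyone across, and every continuation just revisits them. So no valid plan exists.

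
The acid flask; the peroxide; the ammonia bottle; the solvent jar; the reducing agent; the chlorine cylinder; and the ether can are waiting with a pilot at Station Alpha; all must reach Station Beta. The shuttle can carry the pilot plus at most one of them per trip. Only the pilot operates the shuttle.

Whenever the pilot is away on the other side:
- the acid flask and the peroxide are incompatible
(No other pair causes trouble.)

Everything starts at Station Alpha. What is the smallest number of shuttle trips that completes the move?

13

Counting alone: the pilot can take at most 1 across per trip to Station Beta, so moving all 7 needs at least 7 loaded trips out, with a return between consecutive ones — at least 13 crossings.
The plan below uses exactly 13 crossings, so it is optimal:
1. Pilot goes to Station Beta with the acid flask.  [Station Alpha: the ammonia bottle, the chlorine cylinder, the ether can, the peroxide, the reducing agent, the solvent jar | Station Beta: the acid flask]
2. Pilot goes back to Station Alpha alone.  [Station Alpha: the ammonia bottle, the chlorine cylinder, the ether can, the peroxide, the reducing agent, the solvent jar | Station Beta: the acid flask]
3. Pilot goes to Station Beta with the ammonia bottle.  [Station Alpha: the chlorine cylinder, the ether can, the peroxide, the reducing agent, the solvent jar | Station Beta: the acid flask, the ammonia bottle]
4. Pilot goes back to Station Alpha alone.  [Station Alpha: the chlorine cylinder, the ether can, the peroxide, the reducing agent, the solvent jar | Station Beta: the acid flask, the ammonia bottle]
5. Pilot goes to Station Beta with the solvent jar.  [Station Alpha: the chlorine cylinder, the ether can, the peroxide, the reducing agent | Station Beta: the acid flask, the ammonia bottle, the solvent jar]
6. Pilot goes back to Station Alpha alone.  [Station Alpha: the chlorine cylinder, the ether can, the peroxide, the reducing agent | Station Beta: the acid flask, the ammonia bottle, the solvent jar]
7. Pilot goes to Station Beta with the reducing agent.  [Station Alpha: the chlorine cylinder, the ether can, the peroxide | Station Beta: the acid flask, the ammonia bottle, the reducing agent, the solvent jar]
8. Pilot goes back to Station Alpha alone.  [Station Alpha: the chlorine cylinder, the ether can, the peroxide | Station Beta: the acid flask, the ammonia bottle, the reducing agent, the solvent jar]
9. Pilot goes to Station Beta with the chlorine cylinder.  [Station Alpha: the ether can, the peroxide | Station Beta: the acid flask, the ammonia bottle, the chlorine cylinder, the reducing agent, the solvent jar]
10. Pilot goes back to Station Alpha alone.  [Station Alpha: the ether can, the peroxide | Station Beta: the acid flask, the ammonia bottle, the chlorine cylinder, the reducing agent, the solvent jar]
11. Pilot goes to Station Beta with the ether can.  [Station Alpha: the peroxide | Station Beta: the acid flask, the ammonia bottle, the chlorine cylinder, the ether can, the reducing agent, the solvent jar]
12. Pilot goes back to Station Alpha alone.  [Station Alpha: the peroxide | Station Beta: the acid flask, the ammonia bottle, the chlorine cylinder, the ether can, the reducing agent, the solvent jar]
13. Pilot goes to Station Beta with the peroxide.  [Station Alpha: — | Station Beta: the acid flask, the ammonia bottle, the chlorine cylinder, the ether can, the peroxide, the reducing agent, the solvent jar]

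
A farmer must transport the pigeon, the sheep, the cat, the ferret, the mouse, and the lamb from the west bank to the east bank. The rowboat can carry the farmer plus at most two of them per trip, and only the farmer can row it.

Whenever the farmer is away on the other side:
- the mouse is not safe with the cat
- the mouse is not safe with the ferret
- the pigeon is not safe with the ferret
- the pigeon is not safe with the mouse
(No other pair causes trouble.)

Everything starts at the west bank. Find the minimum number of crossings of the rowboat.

9

Counting alone: the farmer can take at most 2 across per trip to the east bank, so moving all 6 needs at least 3 loaded trips out, with a return between consecutive ones — at least 5 crossings.
The safety rule pushes this higher. Following every safe sequence of crossings, the most of the 6 that can be at the east bank as the rowboat arrives there on crossings 5, 7 is 4, 5 respectively — never all 6.
So no plan with fewer than 9 crossings exists, and this one achieves 9:
1. Farmer goes to the east bank with the mouse and the pigeon.  [the west bank: the cat, the ferret, the lamb, the sheep | the east bank: the mouse, the pigeon]
2. Farmer goes back to the west bank with the pigeon.  [the west bank: the cat, the ferret, the lamb, the pigeon, the sheep | the east bank: the mouse]
3. Farmer goes to the east bank with the pigeon and the sheep.  [the west bank: the cat, the ferret, the lamb | the east bank: the mouse, the pigeon, the sheep]
4. Farmer goes back to the west bank with the pigeon.  [the west bank: the cat, the ferret, the lamb, the pigeon | the east bank: the mouse, the sheep]
5. Farmer goes to the east bank with the cat and the pigeon.  [the west bank: the ferret, the lamb | the east bank: the cat, the mouse, the pigeon, the sheep]
6. Farmer goes back to the west bank with the mouse.  [the west bank: the ferret, the lamb, the mouse | the east bank: the cat, the pigeon, the sheep]
7. Farmer goes to the east bank with the ferret and the lamb.  [the west bank: the mouse | the east bank: the cat, the ferret, the lamb, the pigeon, the sheep]
8. Farmer goes back to the west bank with the pigeon.  [the west bank: the mouse, the pigeon | the east bank: the cat, the ferret, the lamb, the sheep]
9. Farmer goes to the east bank with the mouse and the pigeon.  [the west bank: — | the east bank: the cat, the ferret, the lamb, the mouse, the pigeon, the sheep]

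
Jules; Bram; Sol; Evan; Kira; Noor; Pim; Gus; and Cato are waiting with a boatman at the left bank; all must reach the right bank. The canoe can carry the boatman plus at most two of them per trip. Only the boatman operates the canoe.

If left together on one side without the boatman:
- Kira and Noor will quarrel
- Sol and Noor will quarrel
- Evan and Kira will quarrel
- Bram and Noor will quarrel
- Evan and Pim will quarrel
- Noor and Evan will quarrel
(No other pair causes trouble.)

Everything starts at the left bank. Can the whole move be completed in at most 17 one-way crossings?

Yes — this plan uses 15 crossings (≤ 17):
1. Boatman goes to the right bank with Evan and Noor.
2. Boatman goes back to the left bank with Evan.
3. Boatman goes to the right bank with Evan and Jules.
4. Boatman goes back to the left bank with Evan.
5. Boatman goes to the right bank with Bram and Evan.
6. Boatman goes back to the left bank with Noor.
7. Boatman goes to the right bank with Kira and Sol.
8. Boatman goes back to the left bank with Evan.
9. Boatman goes to the right bank with Evan and Pim.
10. Boatman goes back to the left bank with Evan.
11. Boatman goes to the right bank with Evan and Gus.
12. Boatman goes back to the left bank with Evan.
13. Boatman goes to the right bank with Cato and Evan.
14. Boatman goes back to the left bank with Evan.
15. Boatman goes to the right bank with Evan and Noor.

Yes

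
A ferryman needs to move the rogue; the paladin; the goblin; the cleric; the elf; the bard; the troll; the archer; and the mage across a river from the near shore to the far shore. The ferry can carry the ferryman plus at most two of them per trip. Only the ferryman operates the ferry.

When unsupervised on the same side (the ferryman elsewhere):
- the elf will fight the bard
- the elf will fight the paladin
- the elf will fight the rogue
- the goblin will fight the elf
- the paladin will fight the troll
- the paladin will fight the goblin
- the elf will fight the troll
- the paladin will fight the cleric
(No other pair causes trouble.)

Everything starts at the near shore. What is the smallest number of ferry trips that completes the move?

Counting alone: the ferryman can take at most 2 across per trip to the far shore, so moving all 9 needs at least 5 loaded trips out, with a return between consecutive ones — at least 9 crossings.
The safety rule pushes this higher. Following every safe sequence of crossings, the most of the 9 that can be at the far shore as the ferry arrives there on crossings 9, 11, 13 is 6, 7, 8 respectively — never all 9.
So no plan with fewer than 15 crossings exists, and this one achieves 15:
1. Ferryman goes to the far shore with the elf and the paladin.
2. Ferryman goes back to the near shore with the paladin.
3. Ferryman goes to the far shore with the paladin and the rogue.
4. Ferryman goes back to the near shore with the elf.
5. Ferryman goes to the far shore with the bard and the elf.
6. Ferryman goes back to the near shore with the elf.
7. Ferryman goes to the far shore with the goblin and the troll.
8. Ferryman goes back to the near shore with the paladin.
9. Ferryman goes to the far shore with the cleric and the paladin.
10. Ferryman goes back to the near shore with the paladin.
11. Ferryman goes to the far shore with the archer and the paladin.
12. Ferryman goes back to the near shore with the paladin.
13. Ferryman goes to the far shore with the mage and the paladin.
14. Ferryman goes back to the near shore with the paladin.
15. Ferryman goes to the far shore with the elf and the paladin.

15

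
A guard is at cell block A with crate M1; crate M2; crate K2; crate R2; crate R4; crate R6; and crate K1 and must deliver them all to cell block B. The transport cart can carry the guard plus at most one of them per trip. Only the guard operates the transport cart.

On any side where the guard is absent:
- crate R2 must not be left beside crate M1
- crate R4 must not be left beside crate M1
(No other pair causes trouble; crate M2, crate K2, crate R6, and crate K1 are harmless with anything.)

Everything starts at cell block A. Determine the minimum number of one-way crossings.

Counting alone: the guard can take at most 1 across per trip to cell block B, so moving all 7 needs at least 7 loaded trips out, with a return between consecutive ones — at least 13 crossings.
The safety rule pushes this higher. Following every safe sequence of crossings, the most of the 7 that can be at cell block B as the transport cart arrives there on crossing 13 is 6 — never all 7.
So no plan with fewer than 15 crossings exists, and this one achieves 15:
1. Guard goes to cell block B with crate M1.
2. Guard goes back to cell block A alone.
3. Guard goes to cell block B with crate M2.
4. Guard goes back to cell block A alone.
5. Guard goes to cell block B with crate K2.
6. Guard goes back to cell block A alone.
7. Guard goes to cell block B with crate R2.
8. Guard goes back to cell block A with crate M1.
9. Guard goes to cell block B with crate R4.
10. Guard goes back to cell block A alone.
11. Guard goes to cell block B with crate R6.
12. Guard goes back to cell block A alone.
13. Guard goes to cell block B with crate K1.
14. Guard goes back to cell block A alone.
15. Guard goes to cell block B with crate M1.

15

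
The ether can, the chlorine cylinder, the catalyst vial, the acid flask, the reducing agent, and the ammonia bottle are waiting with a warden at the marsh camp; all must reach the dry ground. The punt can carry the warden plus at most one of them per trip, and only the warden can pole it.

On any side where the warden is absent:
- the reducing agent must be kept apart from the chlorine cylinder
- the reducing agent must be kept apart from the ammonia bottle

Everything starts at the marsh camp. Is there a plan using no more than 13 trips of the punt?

Yes

Yes — this plan uses 13 crossings (≤ 13):
1. Warden goes to the dry ground with the reducing agent.
2. Warden goes back to the marsh camp alone.
3. Warden goes to the dry ground with the ether can.
4. Warden goes back to the marsh camp alone.
5. Warden goes to the dry ground with the chlorine cylinder.
6. Warden goes back to the marsh camp with the reducing agent.
7. Warden goes to the dry ground with the ammonia bottle.
8. Warden goes back to the marsh camp alone.
9. Warden goes to the dry ground with the catalyst vial.
10. Warden goes back to the marsh camp alone.
11. Warden goes to the dry ground with the acid flask.
12. Warden goes back to the marsh camp alone.
13. Warden goes to the dry ground with the reducing agent.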